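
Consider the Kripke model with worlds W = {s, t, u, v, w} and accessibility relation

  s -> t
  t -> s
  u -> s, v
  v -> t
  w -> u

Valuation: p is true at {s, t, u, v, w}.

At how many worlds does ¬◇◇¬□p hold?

5

s: ◇◇¬□p is F. ✓
t: ◇◇¬□p is F. ✓
u: ◇◇¬□p is F. ✓
v: ◇◇¬□p is F. ✓
w: ◇◇¬□p is F. ✓
Satisfying worlds: {s, t, u, v, w}.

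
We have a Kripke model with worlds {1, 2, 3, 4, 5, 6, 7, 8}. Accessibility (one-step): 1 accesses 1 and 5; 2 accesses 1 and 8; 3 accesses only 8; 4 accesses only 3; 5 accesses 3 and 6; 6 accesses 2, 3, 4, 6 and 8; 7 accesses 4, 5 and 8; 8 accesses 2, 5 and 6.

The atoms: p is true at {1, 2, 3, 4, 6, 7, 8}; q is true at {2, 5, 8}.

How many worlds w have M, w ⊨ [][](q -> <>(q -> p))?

1: successors {1, 5}; [](q -> <>(q -> p)) there: 1:T, 5:T. ✓
2: successors {1, 8}; [](q -> <>(q -> p)) there: 1:T, 8:T. ✓
3: successors {8}; [](q -> <>(q -> p)) there: 8:T. ✓
4: successors {3}; [](q -> <>(q -> p)) there: 3:T. ✓
5: successors {3, 6}; [](q -> <>(q -> p)) there: 3:T, 6:T. ✓
6: successors {2, 3, 4, 6, 8}; [](q -> <>(q -> p)) there: 2:T, 3:T, 4:T, 6:T, 8:T. ✓
7: successors {4, 5, 8}; [](q -> <>(q -> p)) there: 4:T, 5:T, 8:T. ✓
8: successors {2, 5, 6}; [](q -> <>(q -> p)) there: 2:T, 5:T, 6:T. ✓
Satisfying worlds: {1, 2, 3, 4, 5, 6, 7, 8}.

8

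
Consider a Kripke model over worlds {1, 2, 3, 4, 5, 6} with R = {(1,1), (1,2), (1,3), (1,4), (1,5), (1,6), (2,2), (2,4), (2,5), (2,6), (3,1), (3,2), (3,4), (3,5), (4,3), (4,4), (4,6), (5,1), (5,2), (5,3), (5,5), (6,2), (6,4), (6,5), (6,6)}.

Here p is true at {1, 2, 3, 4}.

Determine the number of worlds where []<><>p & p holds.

4

1: []<><>p is T, p is T. ✓
2: []<><>p is T, p is T. ✓
3: []<><>p is T, p is T. ✓
4: []<><>p is T, p is T. ✓
5: []<><>p is T, p is F. ✗
6: []<><>p is T, p is F. ✗
Satisfying worlds: {1, 2, 3, 4}.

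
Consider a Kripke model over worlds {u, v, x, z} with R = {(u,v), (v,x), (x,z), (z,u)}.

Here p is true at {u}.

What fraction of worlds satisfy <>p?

u: successors {v}; p there: v:F. ✗
v: successors {x}; p there: x:F. ✗
x: successors {z}; p there: z:F. ✗
z: successors {u}; p there: u:T. ✓
That's 1 of 4 worlds, so 1/4.

1/4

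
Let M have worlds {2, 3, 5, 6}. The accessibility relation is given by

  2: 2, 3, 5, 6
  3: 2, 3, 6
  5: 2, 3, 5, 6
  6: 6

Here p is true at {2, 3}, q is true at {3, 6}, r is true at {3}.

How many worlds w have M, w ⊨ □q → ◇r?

2: □q is F, ◇r is T. ✓
3: □q is F, ◇r is T. ✓
5: □q is F, ◇r is T. ✓
6: □q is T, ◇r is F. ✗
Satisfying worlds: {2, 3, 5}.

3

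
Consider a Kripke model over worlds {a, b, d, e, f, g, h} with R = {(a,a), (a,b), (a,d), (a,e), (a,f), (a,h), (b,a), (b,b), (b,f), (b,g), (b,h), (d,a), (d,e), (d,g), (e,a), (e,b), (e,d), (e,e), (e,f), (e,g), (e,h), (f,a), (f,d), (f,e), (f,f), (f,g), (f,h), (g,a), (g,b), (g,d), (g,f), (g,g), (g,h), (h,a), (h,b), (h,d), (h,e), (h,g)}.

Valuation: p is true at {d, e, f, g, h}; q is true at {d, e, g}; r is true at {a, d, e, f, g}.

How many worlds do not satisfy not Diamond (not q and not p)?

7

a: Diamond (not q and not p) is T. ✗
b: Diamond (not q and not p) is T. ✗
d: Diamond (not q and not p) is T. ✗
e: Diamond (not q and not p) is T. ✗
f: Diamond (not q and not p) is T. ✗
g: Diamond (not q and not p) is T. ✗
h: Diamond (not q and not p) is T. ✗
Satisfying worlds: ∅.
So not Diamond (not q and not p) fails at the other 7 worlds.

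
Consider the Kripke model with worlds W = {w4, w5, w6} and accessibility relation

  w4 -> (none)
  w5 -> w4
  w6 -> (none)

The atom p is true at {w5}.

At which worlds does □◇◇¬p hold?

w4: no successors, so □◇◇¬p holds vacuously. ✓
w5: successors {w4}; ◇◇¬p there: w4:F. ✗
w6: no successors, so □◇◇¬p holds vacuously. ✓

{w4, w6}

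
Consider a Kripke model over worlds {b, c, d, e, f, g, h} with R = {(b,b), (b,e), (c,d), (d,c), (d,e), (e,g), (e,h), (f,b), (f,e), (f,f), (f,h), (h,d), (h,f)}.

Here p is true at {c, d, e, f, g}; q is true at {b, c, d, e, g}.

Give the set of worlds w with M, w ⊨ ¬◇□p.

b: ◇□p is F. ✓
c: ◇□p is T. ✗
d: ◇□p is T. ✗
e: ◇□p is T. ✗
f: ◇□p is T. ✗
g: ◇□p is F. ✓
h: ◇□p is T. ✗

{b, g}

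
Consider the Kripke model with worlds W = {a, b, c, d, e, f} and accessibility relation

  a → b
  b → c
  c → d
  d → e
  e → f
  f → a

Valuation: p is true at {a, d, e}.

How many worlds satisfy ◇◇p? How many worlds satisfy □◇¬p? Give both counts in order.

3 and 3

For ◇◇p:
a: successors {b}; ◇p there: b:F. ✗
b: successors {c}; ◇p there: c:T. ✓
c: successors {d}; ◇p there: d:T. ✓
d: successors {e}; ◇p there: e:F. ✗
e: successors {f}; ◇p there: f:T. ✓
f: successors {a}; ◇p there: a:F. ✗
— 3 worlds.
For □◇¬p:
a: successors {b}; ◇¬p there: b:T. ✓
b: successors {c}; ◇¬p there: c:F. ✗
c: successors {d}; ◇¬p there: d:F. ✗
d: successors {e}; ◇¬p there: e:T. ✓
e: successors {f}; ◇¬p there: f:F. ✗
f: successors {a}; ◇¬p there: a:T. ✓
— 3 worlds.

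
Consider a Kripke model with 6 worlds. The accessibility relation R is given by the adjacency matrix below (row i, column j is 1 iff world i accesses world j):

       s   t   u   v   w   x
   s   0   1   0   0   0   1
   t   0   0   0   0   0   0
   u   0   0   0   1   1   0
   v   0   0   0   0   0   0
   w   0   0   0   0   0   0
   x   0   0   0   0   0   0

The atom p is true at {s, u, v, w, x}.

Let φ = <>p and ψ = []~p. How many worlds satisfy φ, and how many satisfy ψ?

2 and 4

For <>p:
s: successors {t, x}; p there: t:F, x:T. ✓
t: no successors, so <>p fails. ✗
u: successors {v, w}; p there: v:T, w:T. ✓
v: no successors, so <>p fails. ✗
w: no successors, so <>p fails. ✗
x: no successors, so <>p fails. ✗
— 2 worlds.
For []~p:
s: successors {t, x}; ~p there: t:T, x:F. ✗
t: no successors, so []~p holds vacuously. ✓
u: successors {v, w}; ~p there: v:F, w:F. ✗
v: no successors, so []~p holds vacuously. ✓
w: no successors, so []~p holds vacuously. ✓
x: no successors, so []~p holds vacuously. ✓
— 4 worlds.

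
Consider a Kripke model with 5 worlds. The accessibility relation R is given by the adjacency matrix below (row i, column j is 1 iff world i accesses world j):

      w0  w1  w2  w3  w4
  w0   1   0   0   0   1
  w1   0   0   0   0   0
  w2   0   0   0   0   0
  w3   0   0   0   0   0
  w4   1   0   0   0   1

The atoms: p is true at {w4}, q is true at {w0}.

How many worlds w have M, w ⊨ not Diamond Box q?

5

w0: Diamond Box q is F. ✓
w1: Diamond Box q is F. ✓
w2: Diamond Box q is F. ✓
w3: Diamond Box q is F. ✓
w4: Diamond Box q is F. ✓
Satisfying worlds: {w0, w1, w2, w3, w4}.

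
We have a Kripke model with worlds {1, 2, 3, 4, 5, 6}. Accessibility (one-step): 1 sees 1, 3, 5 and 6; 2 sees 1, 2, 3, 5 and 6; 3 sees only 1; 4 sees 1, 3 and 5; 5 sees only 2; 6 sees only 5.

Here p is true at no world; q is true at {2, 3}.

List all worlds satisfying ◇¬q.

{1, 2, 3, 4, 6}

1: successors {1, 3, 5, 6}; ¬q there: 1:T, 3:F, 5:T, 6:T. ✓
2: successors {1, 2, 3, 5, 6}; ¬q there: 1:T, 2:F, 3:F, 5:T, 6:T. ✓
3: successors {1}; ¬q there: 1:T. ✓
4: successors {1, 3, 5}; ¬q there: 1:T, 3:F, 5:T. ✓
5: successors {2}; ¬q there: 2:F. ✗
6: successors {5}; ¬q there: 5:T. ✓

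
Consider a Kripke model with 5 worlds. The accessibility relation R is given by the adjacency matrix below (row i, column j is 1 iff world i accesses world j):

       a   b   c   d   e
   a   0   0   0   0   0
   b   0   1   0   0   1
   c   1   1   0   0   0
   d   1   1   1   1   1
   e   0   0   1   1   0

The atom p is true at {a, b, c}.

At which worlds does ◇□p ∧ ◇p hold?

a: ◇□p is F, ◇p is F. ✗
b: ◇□p is F, ◇p is T. ✗
c: ◇□p is T, ◇p is T. ✓
d: ◇□p is T, ◇p is T. ✓
e: ◇□p is T, ◇p is T. ✓

{c, d, e}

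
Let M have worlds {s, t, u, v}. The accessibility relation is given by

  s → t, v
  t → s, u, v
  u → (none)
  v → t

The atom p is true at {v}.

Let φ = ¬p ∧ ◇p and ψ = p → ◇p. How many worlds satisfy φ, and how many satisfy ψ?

2 and 3

For ¬p ∧ ◇p:
s: ¬p is T, ◇p is T. ✓
t: ¬p is T, ◇p is T. ✓
u: ¬p is T, ◇p is F. ✗
v: ¬p is F, ◇p is F. ✗
— 2 worlds.
For p → ◇p:
s: p is F, ◇p is T. ✓
t: p is F, ◇p is T. ✓
u: p is F, ◇p is F. ✓
v: p is T, ◇p is F. ✗
— 3 worlds.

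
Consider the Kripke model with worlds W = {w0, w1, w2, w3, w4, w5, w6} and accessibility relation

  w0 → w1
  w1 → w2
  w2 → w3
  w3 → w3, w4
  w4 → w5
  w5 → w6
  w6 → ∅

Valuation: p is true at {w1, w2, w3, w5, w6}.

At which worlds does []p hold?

w0: successors {w1}; p there: w1:T. ✓
w1: successors {w2}; p there: w2:T. ✓
w2: successors {w3}; p there: w3:T. ✓
w3: successors {w3, w4}; p there: w3:T, w4:F. ✗
w4: successors {w5}; p there: w5:T. ✓
w5: successors {w6}; p there: w6:T. ✓
w6: no successors, so []p holds vacuously. ✓

{w0, w1, w2, w4, w5, w6}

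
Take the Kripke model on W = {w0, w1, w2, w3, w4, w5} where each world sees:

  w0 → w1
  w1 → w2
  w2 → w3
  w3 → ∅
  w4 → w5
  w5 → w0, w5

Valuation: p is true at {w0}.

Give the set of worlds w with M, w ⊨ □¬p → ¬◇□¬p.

{w3, w4, w5}

w0: □¬p is T, ¬◇□¬p is F. ✗
w1: □¬p is T, ¬◇□¬p is F. ✗
w2: □¬p is T, ¬◇□¬p is F. ✗
w3: □¬p is T, ¬◇□¬p is T. ✓
w4: □¬p is T, ¬◇□¬p is T. ✓
w5: □¬p is F, ¬◇□¬p is F. ✓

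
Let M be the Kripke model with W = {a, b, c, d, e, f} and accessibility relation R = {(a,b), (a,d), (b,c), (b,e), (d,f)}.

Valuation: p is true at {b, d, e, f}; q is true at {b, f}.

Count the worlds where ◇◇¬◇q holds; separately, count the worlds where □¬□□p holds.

1 and 3

For ◇◇¬◇q:
a: successors {b, d}; ◇¬◇q there: b:T, d:T. ✓
b: successors {c, e}; ◇¬◇q there: c:F, e:F. ✗
c: no successors, so ◇◇¬◇q fails. ✗
d: successors {f}; ◇¬◇q there: f:F. ✗
e: no successors, so ◇◇¬◇q fails. ✗
f: no successors, so ◇◇¬◇q fails. ✗
— 1 world.
For □¬□□p:
a: successors {b, d}; ¬□□p there: b:F, d:F. ✗
b: successors {c, e}; ¬□□p there: c:F, e:F. ✗
c: no successors, so □¬□□p holds vacuously. ✓
d: successors {f}; ¬□□p there: f:F. ✗
e: no successors, so □¬□□p holds vacuously. ✓
f: no successors, so □¬□□p holds vacuously. ✓
— 3 worlds.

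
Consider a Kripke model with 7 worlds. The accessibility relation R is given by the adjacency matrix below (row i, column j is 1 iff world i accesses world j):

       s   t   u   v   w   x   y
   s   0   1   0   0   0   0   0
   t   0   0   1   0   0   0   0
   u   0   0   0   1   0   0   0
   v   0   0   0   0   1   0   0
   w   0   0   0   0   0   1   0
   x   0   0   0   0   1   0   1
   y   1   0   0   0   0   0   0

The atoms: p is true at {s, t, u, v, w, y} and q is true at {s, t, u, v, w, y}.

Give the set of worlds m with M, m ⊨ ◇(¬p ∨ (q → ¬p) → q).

{s, t, u, v, x, y}

s: successors {t}; ¬p ∨ (q → ¬p) → q there: t:T. ✓
t: successors {u}; ¬p ∨ (q → ¬p) → q there: u:T. ✓
u: successors {v}; ¬p ∨ (q → ¬p) → q there: v:T. ✓
v: successors {w}; ¬p ∨ (q → ¬p) → q there: w:T. ✓
w: successors {x}; ¬p ∨ (q → ¬p) → q there: x:F. ✗
x: successors {w, y}; ¬p ∨ (q → ¬p) → q there: w:T, y:T. ✓
y: successors {s}; ¬p ∨ (q → ¬p) → q there: s:T. ✓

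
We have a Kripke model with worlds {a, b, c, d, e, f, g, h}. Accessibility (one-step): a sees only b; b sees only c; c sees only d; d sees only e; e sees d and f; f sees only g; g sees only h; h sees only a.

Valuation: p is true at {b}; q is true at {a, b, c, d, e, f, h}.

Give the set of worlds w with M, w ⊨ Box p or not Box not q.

{a, b, c, d, e, g, h}

a: Box p is T, not Box not q is T. ✓
b: Box p is F, not Box not q is T. ✓
c: Box p is F, not Box not q is T. ✓
d: Box p is F, not Box not q is T. ✓
e: Box p is F, not Box not q is T. ✓
f: Box p is F, not Box not q is F. ✗
g: Box p is F, not Box not q is T. ✓
h: Box p is F, not Box not q is T. ✓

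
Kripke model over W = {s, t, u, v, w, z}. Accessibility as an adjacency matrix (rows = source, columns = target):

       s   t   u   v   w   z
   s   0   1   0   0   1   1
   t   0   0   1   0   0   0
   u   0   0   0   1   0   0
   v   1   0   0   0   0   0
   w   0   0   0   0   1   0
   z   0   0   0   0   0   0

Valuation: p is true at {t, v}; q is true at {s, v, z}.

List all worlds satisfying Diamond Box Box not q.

{s, v, w}

s: successors {t, w, z}; Box Box not q there: t:F, w:T, z:T. ✓
t: successors {u}; Box Box not q there: u:F. ✗
u: successors {v}; Box Box not q there: v:F. ✗
v: successors {s}; Box Box not q there: s:T. ✓
w: successors {w}; Box Box not q there: w:T. ✓
z: no successors, so Diamond Box Box not q fails. ✗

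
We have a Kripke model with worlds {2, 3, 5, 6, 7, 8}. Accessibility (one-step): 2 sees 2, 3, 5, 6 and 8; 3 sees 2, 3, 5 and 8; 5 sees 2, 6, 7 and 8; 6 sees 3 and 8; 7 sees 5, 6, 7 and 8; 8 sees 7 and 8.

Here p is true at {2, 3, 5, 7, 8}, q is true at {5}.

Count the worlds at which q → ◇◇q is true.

2: q is F, ◇◇q is T. ✓
3: q is F, ◇◇q is T. ✓
5: q is T, ◇◇q is T. ✓
6: q is F, ◇◇q is T. ✓
7: q is F, ◇◇q is T. ✓
8: q is F, ◇◇q is T. ✓
Satisfying worlds: {2, 3, 5, 6, 7, 8}.

6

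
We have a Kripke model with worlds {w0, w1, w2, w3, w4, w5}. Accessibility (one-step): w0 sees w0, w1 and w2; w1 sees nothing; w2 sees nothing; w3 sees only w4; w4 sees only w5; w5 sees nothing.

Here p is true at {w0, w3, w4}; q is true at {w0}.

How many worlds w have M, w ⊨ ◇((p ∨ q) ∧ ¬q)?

w0: successors {w0, w1, w2}; (p ∨ q) ∧ ¬q there: w0:F, w1:F, w2:F. ✗
w1: no successors, so ◇((p ∨ q) ∧ ¬q) fails. ✗
w2: no successors, so ◇((p ∨ q) ∧ ¬q) fails. ✗
w3: successors {w4}; (p ∨ q) ∧ ¬q there: w4:T. ✓
w4: successors {w5}; (p ∨ q) ∧ ¬q there: w5:F. ✗
w5: no successors, so ◇((p ∨ q) ∧ ¬q) fails. ✗
Satisfying worlds: {w3}.

1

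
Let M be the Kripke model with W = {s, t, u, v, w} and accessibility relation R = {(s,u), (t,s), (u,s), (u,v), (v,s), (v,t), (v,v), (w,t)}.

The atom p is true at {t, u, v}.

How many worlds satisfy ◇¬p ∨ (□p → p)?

3

s: ◇¬p is F, □p → p is F. ✗
t: ◇¬p is T, □p → p is T. ✓
u: ◇¬p is T, □p → p is T. ✓
v: ◇¬p is T, □p → p is T. ✓
w: ◇¬p is F, □p → p is F. ✗
Satisfying worlds: {t, u, v}.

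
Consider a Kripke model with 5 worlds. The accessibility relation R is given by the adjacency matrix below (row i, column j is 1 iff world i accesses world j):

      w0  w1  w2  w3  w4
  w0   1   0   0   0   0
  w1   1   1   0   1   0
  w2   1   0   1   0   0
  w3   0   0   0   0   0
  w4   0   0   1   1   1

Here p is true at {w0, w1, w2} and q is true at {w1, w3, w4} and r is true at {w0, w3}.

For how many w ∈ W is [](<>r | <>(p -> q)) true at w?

w0: successors {w0}; <>r | <>(p -> q) there: w0:T. ✓
w1: successors {w0, w1, w3}; <>r | <>(p -> q) there: w0:T, w1:T, w3:F. ✗
w2: successors {w0, w2}; <>r | <>(p -> q) there: w0:T, w2:T. ✓
w3: no successors, so [](<>r | <>(p -> q)) holds vacuously. ✓
w4: successors {w2, w3, w4}; <>r | <>(p -> q) there: w2:T, w3:F, w4:T. ✗
Satisfying worlds: {w0, w2, w3}.

3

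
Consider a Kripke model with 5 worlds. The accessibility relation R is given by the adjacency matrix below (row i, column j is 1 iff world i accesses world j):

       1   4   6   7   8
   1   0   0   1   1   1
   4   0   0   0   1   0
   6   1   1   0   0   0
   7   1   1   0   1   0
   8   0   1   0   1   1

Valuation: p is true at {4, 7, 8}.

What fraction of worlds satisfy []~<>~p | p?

3/5

1: []~<>~p is F, p is F. ✗
4: []~<>~p is F, p is T. ✓
6: []~<>~p is F, p is F. ✗
7: []~<>~p is F, p is T. ✓
8: []~<>~p is F, p is T. ✓
That's 3 of 5 worlds, so 3/5.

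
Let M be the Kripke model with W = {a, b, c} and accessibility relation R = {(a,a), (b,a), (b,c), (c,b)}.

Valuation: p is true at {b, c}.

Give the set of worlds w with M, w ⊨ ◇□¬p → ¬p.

{a, c}

a: ◇□¬p is T, ¬p is T. ✓
b: ◇□¬p is T, ¬p is F. ✗
c: ◇□¬p is F, ¬p is F. ✓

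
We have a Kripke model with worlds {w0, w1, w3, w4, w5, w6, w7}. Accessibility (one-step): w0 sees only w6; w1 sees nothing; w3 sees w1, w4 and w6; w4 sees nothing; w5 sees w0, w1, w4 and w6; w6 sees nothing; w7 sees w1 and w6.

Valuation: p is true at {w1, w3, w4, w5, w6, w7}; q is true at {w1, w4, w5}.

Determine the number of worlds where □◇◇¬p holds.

3

w0: successors {w6}; ◇◇¬p there: w6:F. ✗
w1: no successors, so □◇◇¬p holds vacuously. ✓
w3: successors {w1, w4, w6}; ◇◇¬p there: w1:F, w4:F, w6:F. ✗
w4: no successors, so □◇◇¬p holds vacuously. ✓
w5: successors {w0, w1, w4, w6}; ◇◇¬p there: w0:F, w1:F, w4:F, w6:F. ✗
w6: no successors, so □◇◇¬p holds vacuously. ✓
w7: successors {w1, w6}; ◇◇¬p there: w1:F, w6:F. ✗
Satisfying worlds: {w1, w4, w6}.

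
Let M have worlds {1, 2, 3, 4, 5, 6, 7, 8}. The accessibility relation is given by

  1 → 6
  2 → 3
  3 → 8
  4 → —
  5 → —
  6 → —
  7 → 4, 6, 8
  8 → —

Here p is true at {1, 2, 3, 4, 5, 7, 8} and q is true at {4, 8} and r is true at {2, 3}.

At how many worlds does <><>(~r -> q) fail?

7

1: successors {6}; <>(~r -> q) there: 6:F. ✗
2: successors {3}; <>(~r -> q) there: 3:T. ✓
3: successors {8}; <>(~r -> q) there: 8:F. ✗
4: no successors, so <><>(~r -> q) fails. ✗
5: no successors, so <><>(~r -> q) fails. ✗
6: no successors, so <><>(~r -> q) fails. ✗
7: successors {4, 6, 8}; <>(~r -> q) there: 4:F, 6:F, 8:F. ✗
8: no successors, so <><>(~r -> q) fails. ✗
Satisfying worlds: {2}.
So <><>(~r -> q) fails at the other 7 worlds.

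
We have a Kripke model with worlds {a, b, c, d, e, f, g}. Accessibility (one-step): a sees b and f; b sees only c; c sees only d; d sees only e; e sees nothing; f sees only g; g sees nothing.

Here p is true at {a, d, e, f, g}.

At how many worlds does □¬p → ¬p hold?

a: □¬p is F, ¬p is F. ✓
b: □¬p is T, ¬p is T. ✓
c: □¬p is F, ¬p is T. ✓
d: □¬p is F, ¬p is F. ✓
e: □¬p is T, ¬p is F. ✗
f: □¬p is F, ¬p is F. ✓
g: □¬p is T, ¬p is F. ✗
Satisfying worlds: {a, b, c, d, f}.

5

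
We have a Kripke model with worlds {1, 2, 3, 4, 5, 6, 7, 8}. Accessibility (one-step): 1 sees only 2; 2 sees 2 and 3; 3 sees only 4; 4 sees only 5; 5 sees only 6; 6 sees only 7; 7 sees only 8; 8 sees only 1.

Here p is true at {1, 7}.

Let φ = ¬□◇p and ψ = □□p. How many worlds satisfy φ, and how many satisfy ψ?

For ¬□◇p:
1: □◇p is F. ✓
2: □◇p is F. ✓
3: □◇p is F. ✓
4: □◇p is F. ✓
5: □◇p is T. ✗
6: □◇p is F. ✓
7: □◇p is T. ✗
8: □◇p is F. ✓
— 6 worlds.
For □□p:
1: successors {2}; □p there: 2:F. ✗
2: successors {2, 3}; □p there: 2:F, 3:F. ✗
3: successors {4}; □p there: 4:F. ✗
4: successors {5}; □p there: 5:F. ✗
5: successors {6}; □p there: 6:T. ✓
6: successors {7}; □p there: 7:F. ✗
7: successors {8}; □p there: 8:T. ✓
8: successors {1}; □p there: 1:F. ✗
— 2 worlds.

6 and 2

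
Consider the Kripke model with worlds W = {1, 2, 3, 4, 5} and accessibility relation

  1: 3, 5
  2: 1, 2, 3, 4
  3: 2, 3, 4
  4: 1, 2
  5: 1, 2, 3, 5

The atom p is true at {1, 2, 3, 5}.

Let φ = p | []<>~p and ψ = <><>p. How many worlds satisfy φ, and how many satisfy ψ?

For p | []<>~p:
1: p is T, []<>~p is F. ✓
2: p is T, []<>~p is F. ✓
3: p is T, []<>~p is F. ✓
4: p is F, []<>~p is F. ✗
5: p is T, []<>~p is F. ✓
— 4 worlds.
For <><>p:
1: successors {3, 5}; <>p there: 3:T, 5:T. ✓
2: successors {1, 2, 3, 4}; <>p there: 1:T, 2:T, 3:T, 4:T. ✓
3: successors {2, 3, 4}; <>p there: 2:T, 3:T, 4:T. ✓
4: successors {1, 2}; <>p there: 1:T, 2:T. ✓
5: successors {1, 2, 3, 5}; <>p there: 1:T, 2:T, 3:T, 5:T. ✓
— 5 worlds.

4 and 5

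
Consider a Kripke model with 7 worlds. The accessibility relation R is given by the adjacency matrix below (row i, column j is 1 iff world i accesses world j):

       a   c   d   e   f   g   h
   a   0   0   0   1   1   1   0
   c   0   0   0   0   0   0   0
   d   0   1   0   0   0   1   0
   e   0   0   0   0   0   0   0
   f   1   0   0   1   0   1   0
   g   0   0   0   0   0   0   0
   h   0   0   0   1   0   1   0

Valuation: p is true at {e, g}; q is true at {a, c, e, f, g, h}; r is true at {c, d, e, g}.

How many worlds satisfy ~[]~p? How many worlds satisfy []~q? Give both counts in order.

4 and 3

For ~[]~p:
a: []~p is F. ✓
c: []~p is T. ✗
d: []~p is F. ✓
e: []~p is T. ✗
f: []~p is F. ✓
g: []~p is T. ✗
h: []~p is F. ✓
— 4 worlds.
For []~q:
a: successors {e, f, g}; ~q there: e:F, f:F, g:F. ✗
c: no successors, so []~q holds vacuously. ✓
d: successors {c, g}; ~q there: c:F, g:F. ✗
e: no successors, so []~q holds vacuously. ✓
f: successors {a, e, g}; ~q there: a:F, e:F, g:F. ✗
g: no successors, so []~q holds vacuously. ✓
h: successors {e, g}; ~q there: e:F, g:F. ✗
— 3 worlds.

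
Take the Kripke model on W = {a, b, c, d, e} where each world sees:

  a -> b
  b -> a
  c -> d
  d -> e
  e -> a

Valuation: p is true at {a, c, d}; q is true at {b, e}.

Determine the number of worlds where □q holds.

a: successors {b}; q there: b:T. ✓
b: successors {a}; q there: a:F. ✗
c: successors {d}; q there: d:F. ✗
d: successors {e}; q there: e:T. ✓
e: successors {a}; q there: a:F. ✗
Satisfying worlds: {a, d}.

2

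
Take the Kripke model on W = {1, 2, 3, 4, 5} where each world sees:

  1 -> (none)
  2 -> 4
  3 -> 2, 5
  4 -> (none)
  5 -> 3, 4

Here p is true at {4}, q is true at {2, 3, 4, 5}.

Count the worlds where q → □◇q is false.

2

1: q is F, □◇q is T. ✓
2: q is T, □◇q is F. ✗
3: q is T, □◇q is T. ✓
4: q is T, □◇q is T. ✓
5: q is T, □◇q is F. ✗
Satisfying worlds: {1, 3, 4}.
So q → □◇q fails at the other 2 worlds.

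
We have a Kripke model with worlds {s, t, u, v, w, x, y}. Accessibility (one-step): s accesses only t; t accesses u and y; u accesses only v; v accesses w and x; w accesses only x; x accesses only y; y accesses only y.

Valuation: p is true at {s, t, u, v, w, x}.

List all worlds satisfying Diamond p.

s: successors {t}; p there: t:T. ✓
t: successors {u, y}; p there: u:T, y:F. ✓
u: successors {v}; p there: v:T. ✓
v: successors {w, x}; p there: w:T, x:T. ✓
w: successors {x}; p there: x:T. ✓
x: successors {y}; p there: y:F. ✗
y: successors {y}; p there: y:F. ✗

{s, t, u, v, w}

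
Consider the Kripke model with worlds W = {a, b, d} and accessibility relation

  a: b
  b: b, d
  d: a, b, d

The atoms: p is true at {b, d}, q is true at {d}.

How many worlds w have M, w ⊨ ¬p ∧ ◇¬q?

1

a: ¬p is T, ◇¬q is T. ✓
b: ¬p is F, ◇¬q is T. ✗
d: ¬p is F, ◇¬q is T. ✗
Satisfying worlds: {a}.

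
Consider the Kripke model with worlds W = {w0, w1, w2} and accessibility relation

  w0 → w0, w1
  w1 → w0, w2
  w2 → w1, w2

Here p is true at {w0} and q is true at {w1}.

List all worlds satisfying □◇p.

w0: successors {w0, w1}; ◇p there: w0:T, w1:T. ✓
w1: successors {w0, w2}; ◇p there: w0:T, w2:F. ✗
w2: successors {w1, w2}; ◇p there: w1:T, w2:F. ✗

{w0}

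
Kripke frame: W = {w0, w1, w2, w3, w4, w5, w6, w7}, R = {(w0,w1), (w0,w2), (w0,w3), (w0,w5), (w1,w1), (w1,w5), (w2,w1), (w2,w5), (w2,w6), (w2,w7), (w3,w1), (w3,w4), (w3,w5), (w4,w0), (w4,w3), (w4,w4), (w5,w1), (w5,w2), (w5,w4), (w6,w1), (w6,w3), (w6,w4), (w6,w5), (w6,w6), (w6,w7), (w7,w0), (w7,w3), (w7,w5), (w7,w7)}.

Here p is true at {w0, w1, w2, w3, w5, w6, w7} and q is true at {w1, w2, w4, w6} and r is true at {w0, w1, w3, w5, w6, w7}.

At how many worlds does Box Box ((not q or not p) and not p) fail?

w0: successors {w1, w2, w3, w5}; Box ((not q or not p) and not p) there: w1:F, w2:F, w3:F, w5:F. ✗
w1: successors {w1, w5}; Box ((not q or not p) and not p) there: w1:F, w5:F. ✗
w2: successors {w1, w5, w6, w7}; Box ((not q or not p) and not p) there: w1:F, w5:F, w6:F, w7:F. ✗
w3: successors {w1, w4, w5}; Box ((not q or not p) and not p) there: w1:F, w4:F, w5:F. ✗
w4: successors {w0, w3, w4}; Box ((not q or not p) and not p) there: w0:F, w3:F, w4:F. ✗
w5: successors {w1, w2, w4}; Box ((not q or not p) and not p) there: w1:F, w2:F, w4:F. ✗
w6: successors {w1, w3, w4, w5, w6, w7}; Box ((not q or not p) and not p) there: w1:F, w3:F, w4:F, w5:F, w6:F, w7:F. ✗
w7: successors {w0, w3, w5, w7}; Box ((not q or not p) and not p) there: w0:F, w3:F, w5:F, w7:F. ✗
Satisfying worlds: ∅.
So Box Box ((not q or not p) and not p) fails at the other 8 worlds.

8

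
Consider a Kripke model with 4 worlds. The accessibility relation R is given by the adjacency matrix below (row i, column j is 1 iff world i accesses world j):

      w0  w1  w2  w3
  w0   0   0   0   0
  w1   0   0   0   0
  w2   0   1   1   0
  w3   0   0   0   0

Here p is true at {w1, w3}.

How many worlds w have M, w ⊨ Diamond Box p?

w0: no successors, so Diamond Box p fails. ✗
w1: no successors, so Diamond Box p fails. ✗
w2: successors {w1, w2}; Box p there: w1:T, w2:F. ✓
w3: no successors, so Diamond Box p fails. ✗
Satisfying worlds: {w2}.

1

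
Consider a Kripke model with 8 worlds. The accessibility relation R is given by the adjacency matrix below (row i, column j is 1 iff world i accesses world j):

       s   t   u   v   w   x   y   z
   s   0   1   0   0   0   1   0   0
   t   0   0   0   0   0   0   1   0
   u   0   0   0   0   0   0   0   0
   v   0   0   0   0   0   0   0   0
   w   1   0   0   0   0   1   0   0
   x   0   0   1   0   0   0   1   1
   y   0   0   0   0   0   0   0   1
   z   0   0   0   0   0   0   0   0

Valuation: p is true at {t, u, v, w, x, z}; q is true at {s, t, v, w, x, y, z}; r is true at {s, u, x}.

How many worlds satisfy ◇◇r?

s: successors {t, x}; ◇r there: t:F, x:T. ✓
t: successors {y}; ◇r there: y:F. ✗
u: no successors, so ◇◇r fails. ✗
v: no successors, so ◇◇r fails. ✗
w: successors {s, x}; ◇r there: s:T, x:T. ✓
x: successors {u, y, z}; ◇r there: u:F, y:F, z:F. ✗
y: successors {z}; ◇r there: z:F. ✗
z: no successors, so ◇◇r fails. ✗
Satisfying worlds: {s, w}.

2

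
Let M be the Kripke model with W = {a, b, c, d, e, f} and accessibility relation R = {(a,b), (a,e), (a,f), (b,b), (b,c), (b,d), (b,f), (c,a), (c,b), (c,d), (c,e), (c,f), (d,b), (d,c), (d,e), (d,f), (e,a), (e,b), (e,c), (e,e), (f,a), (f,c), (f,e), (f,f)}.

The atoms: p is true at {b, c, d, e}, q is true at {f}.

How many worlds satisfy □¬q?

1

a: successors {b, e, f}; ¬q there: b:T, e:T, f:F. ✗
b: successors {b, c, d, f}; ¬q there: b:T, c:T, d:T, f:F. ✗
c: successors {a, b, d, e, f}; ¬q there: a:T, b:T, d:T, e:T, f:F. ✗
d: successors {b, c, e, f}; ¬q there: b:T, c:T, e:T, f:F. ✗
e: successors {a, b, c, e}; ¬q there: a:T, b:T, c:T, e:T. ✓
f: successors {a, c, e, f}; ¬q there: a:T, c:T, e:T, f:F. ✗
Satisfying worlds: {e}.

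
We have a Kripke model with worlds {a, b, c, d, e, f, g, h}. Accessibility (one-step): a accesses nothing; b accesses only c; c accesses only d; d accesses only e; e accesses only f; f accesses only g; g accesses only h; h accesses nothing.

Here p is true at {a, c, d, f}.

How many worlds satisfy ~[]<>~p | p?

6

a: ~[]<>~p is F, p is T. ✓
b: ~[]<>~p is T, p is F. ✓
c: ~[]<>~p is F, p is T. ✓
d: ~[]<>~p is T, p is T. ✓
e: ~[]<>~p is F, p is F. ✗
f: ~[]<>~p is F, p is T. ✓
g: ~[]<>~p is T, p is F. ✓
h: ~[]<>~p is F, p is F. ✗
Satisfying worlds: {a, b, c, d, f, g}.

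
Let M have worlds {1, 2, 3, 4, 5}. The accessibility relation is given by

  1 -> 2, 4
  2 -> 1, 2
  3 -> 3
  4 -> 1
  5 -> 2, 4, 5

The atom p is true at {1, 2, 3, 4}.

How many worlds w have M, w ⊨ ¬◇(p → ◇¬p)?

4

1: ◇(p → ◇¬p) is F. ✓
2: ◇(p → ◇¬p) is F. ✓
3: ◇(p → ◇¬p) is F. ✓
4: ◇(p → ◇¬p) is F. ✓
5: ◇(p → ◇¬p) is T. ✗
Satisfying worlds: {1, 2, 3, 4}.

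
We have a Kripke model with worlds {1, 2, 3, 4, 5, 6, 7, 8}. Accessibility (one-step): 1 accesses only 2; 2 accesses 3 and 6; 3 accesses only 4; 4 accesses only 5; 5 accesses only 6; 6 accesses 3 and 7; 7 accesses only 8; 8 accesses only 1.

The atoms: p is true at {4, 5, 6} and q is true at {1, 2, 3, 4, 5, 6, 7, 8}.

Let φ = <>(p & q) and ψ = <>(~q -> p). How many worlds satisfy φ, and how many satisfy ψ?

For <>(p & q):
1: successors {2}; p & q there: 2:F. ✗
2: successors {3, 6}; p & q there: 3:F, 6:T. ✓
3: successors {4}; p & q there: 4:T. ✓
4: successors {5}; p & q there: 5:T. ✓
5: successors {6}; p & q there: 6:T. ✓
6: successors {3, 7}; p & q there: 3:F, 7:F. ✗
7: successors {8}; p & q there: 8:F. ✗
8: successors {1}; p & q there: 1:F. ✗
— 4 worlds.
For <>(~q -> p):
1: successors {2}; ~q -> p there: 2:T. ✓
2: successors {3, 6}; ~q -> p there: 3:T, 6:T. ✓
3: successors {4}; ~q -> p there: 4:T. ✓
4: successors {5}; ~q -> p there: 5:T. ✓
5: successors {6}; ~q -> p there: 6:T. ✓
6: successors {3, 7}; ~q -> p there: 3:T, 7:T. ✓
7: successors {8}; ~q -> p there: 8:T. ✓
8: successors {1}; ~q -> p there: 1:T. ✓
— 8 worlds.

4 and 8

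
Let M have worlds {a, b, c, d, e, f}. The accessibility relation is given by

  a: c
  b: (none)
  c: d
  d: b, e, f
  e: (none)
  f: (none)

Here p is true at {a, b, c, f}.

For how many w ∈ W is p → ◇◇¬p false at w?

2

a: p is T, ◇◇¬p is T. ✓
b: p is T, ◇◇¬p is F. ✗
c: p is T, ◇◇¬p is T. ✓
d: p is F, ◇◇¬p is F. ✓
e: p is F, ◇◇¬p is F. ✓
f: p is T, ◇◇¬p is F. ✗
Satisfying worlds: {a, c, d, e}.
So p → ◇◇¬p fails at the other 2 worlds.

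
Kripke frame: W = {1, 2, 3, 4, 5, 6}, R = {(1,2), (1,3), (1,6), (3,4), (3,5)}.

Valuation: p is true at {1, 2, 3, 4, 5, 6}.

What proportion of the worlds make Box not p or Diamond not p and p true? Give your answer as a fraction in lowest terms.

1: Box not p is F, Diamond not p and p is F. ✗
2: Box not p is T, Diamond not p and p is F. ✓
3: Box not p is F, Diamond not p and p is F. ✗
4: Box not p is T, Diamond not p and p is F. ✓
5: Box not p is T, Diamond not p and p is F. ✓
6: Box not p is T, Diamond not p and p is F. ✓
That's 4 of 6 worlds, so 4/6 = 2/3.

2/3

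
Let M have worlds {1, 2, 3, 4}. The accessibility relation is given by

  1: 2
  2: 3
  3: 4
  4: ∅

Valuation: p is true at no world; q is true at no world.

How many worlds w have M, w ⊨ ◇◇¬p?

2

1: successors {2}; ◇¬p there: 2:T. ✓
2: successors {3}; ◇¬p there: 3:T. ✓
3: successors {4}; ◇¬p there: 4:F. ✗
4: no successors, so ◇◇¬p fails. ✗
Satisfying worlds: {1, 2}.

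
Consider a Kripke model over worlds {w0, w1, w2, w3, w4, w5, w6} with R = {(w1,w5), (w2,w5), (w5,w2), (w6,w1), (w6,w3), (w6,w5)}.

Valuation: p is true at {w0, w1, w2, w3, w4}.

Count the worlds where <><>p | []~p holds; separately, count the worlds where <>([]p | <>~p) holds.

6 and 4

For <><>p | []~p:
w0: <><>p is F, []~p is T. ✓
w1: <><>p is T, []~p is T. ✓
w2: <><>p is T, []~p is T. ✓
w3: <><>p is F, []~p is T. ✓
w4: <><>p is F, []~p is T. ✓
w5: <><>p is F, []~p is F. ✗
w6: <><>p is T, []~p is F. ✓
— 6 worlds.
For <>([]p | <>~p):
w0: no successors, so <>([]p | <>~p) fails. ✗
w1: successors {w5}; []p | <>~p there: w5:T. ✓
w2: successors {w5}; []p | <>~p there: w5:T. ✓
w3: no successors, so <>([]p | <>~p) fails. ✗
w4: no successors, so <>([]p | <>~p) fails. ✗
w5: successors {w2}; []p | <>~p there: w2:T. ✓
w6: successors {w1, w3, w5}; []p | <>~p there: w1:T, w3:T, w5:T. ✓
— 4 worlds.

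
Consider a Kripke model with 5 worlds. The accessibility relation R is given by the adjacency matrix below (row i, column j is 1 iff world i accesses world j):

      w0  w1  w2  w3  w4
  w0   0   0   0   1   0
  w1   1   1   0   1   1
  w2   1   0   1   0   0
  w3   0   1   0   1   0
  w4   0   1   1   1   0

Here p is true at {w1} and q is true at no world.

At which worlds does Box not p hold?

{w0, w2}

w0: successors {w3}; not p there: w3:T. ✓
w1: successors {w0, w1, w3, w4}; not p there: w0:T, w1:F, w3:T, w4:T. ✗
w2: successors {w0, w2}; not p there: w0:T, w2:T. ✓
w3: successors {w1, w3}; not p there: w1:F, w3:T. ✗
w4: successors {w1, w2, w3}; not p there: w1:F, w2:T, w3:T. ✗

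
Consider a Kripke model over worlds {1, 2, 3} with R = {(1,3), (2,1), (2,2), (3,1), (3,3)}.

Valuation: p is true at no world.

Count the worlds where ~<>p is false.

1: <>p is F. ✓
2: <>p is F. ✓
3: <>p is F. ✓
Satisfying worlds: {1, 2, 3}.
So ~<>p fails at the other 0 worlds.

0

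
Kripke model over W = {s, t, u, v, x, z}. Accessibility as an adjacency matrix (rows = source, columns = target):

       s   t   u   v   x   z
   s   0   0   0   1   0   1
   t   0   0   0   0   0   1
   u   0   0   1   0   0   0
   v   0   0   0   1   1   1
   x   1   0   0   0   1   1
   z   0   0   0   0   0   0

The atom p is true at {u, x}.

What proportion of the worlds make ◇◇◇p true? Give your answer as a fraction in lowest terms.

2/3

s: successors {v, z}; ◇◇p there: v:T, z:F. ✓
t: successors {z}; ◇◇p there: z:F. ✗
u: successors {u}; ◇◇p there: u:T. ✓
v: successors {v, x, z}; ◇◇p there: v:T, x:T, z:F. ✓
x: successors {s, x, z}; ◇◇p there: s:T, x:T, z:F. ✓
z: no successors, so ◇◇◇p fails. ✗
That's 4 of 6 worlds, so 4/6 = 2/3.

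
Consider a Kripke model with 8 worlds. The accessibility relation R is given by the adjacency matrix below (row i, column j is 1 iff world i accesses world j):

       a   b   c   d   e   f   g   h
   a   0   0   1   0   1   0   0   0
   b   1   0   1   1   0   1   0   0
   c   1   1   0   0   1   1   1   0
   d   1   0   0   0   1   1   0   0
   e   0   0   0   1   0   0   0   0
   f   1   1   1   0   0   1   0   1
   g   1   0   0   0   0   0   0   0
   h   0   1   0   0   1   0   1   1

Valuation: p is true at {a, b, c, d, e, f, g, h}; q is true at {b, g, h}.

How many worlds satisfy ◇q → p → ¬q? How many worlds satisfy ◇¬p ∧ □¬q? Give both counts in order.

7 and 0

For ◇q → p → ¬q:
a: ◇q is F, p → ¬q is T. ✓
b: ◇q is F, p → ¬q is F. ✓
c: ◇q is T, p → ¬q is T. ✓
d: ◇q is F, p → ¬q is T. ✓
e: ◇q is F, p → ¬q is T. ✓
f: ◇q is T, p → ¬q is T. ✓
g: ◇q is F, p → ¬q is F. ✓
h: ◇q is T, p → ¬q is F. ✗
— 7 worlds.
For ◇¬p ∧ □¬q:
a: ◇¬p is F, □¬q is T. ✗
b: ◇¬p is F, □¬q is T. ✗
c: ◇¬p is F, □¬q is F. ✗
d: ◇¬p is F, □¬q is T. ✗
e: ◇¬p is F, □¬q is T. ✗
f: ◇¬p is F, □¬q is F. ✗
g: ◇¬p is F, □¬q is T. ✗
h: ◇¬p is F, □¬q is F. ✗
— 0 worlds.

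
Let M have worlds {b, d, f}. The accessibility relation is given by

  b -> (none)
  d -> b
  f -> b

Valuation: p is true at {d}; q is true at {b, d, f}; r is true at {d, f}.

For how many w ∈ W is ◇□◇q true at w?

2

b: no successors, so ◇□◇q fails. ✗
d: successors {b}; □◇q there: b:T. ✓
f: successors {b}; □◇q there: b:T. ✓
Satisfying worlds: {d, f}.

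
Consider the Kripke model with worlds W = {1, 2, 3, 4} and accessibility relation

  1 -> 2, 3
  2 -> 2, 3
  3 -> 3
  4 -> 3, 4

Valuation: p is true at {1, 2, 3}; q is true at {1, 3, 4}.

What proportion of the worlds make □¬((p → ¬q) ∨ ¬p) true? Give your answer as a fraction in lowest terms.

1: successors {2, 3}; ¬((p → ¬q) ∨ ¬p) there: 2:F, 3:T. ✗
2: successors {2, 3}; ¬((p → ¬q) ∨ ¬p) there: 2:F, 3:T. ✗
3: successors {3}; ¬((p → ¬q) ∨ ¬p) there: 3:T. ✓
4: successors {3, 4}; ¬((p → ¬q) ∨ ¬p) there: 3:T, 4:F. ✗
That's 1 of 4 worlds, so 1/4.

1/4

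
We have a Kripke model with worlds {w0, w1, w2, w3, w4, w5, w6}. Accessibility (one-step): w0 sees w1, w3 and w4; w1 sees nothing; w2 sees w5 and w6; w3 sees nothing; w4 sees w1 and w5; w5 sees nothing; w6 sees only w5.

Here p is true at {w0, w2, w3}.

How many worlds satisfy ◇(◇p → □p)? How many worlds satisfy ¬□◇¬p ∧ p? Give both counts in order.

4 and 2

For ◇(◇p → □p):
w0: successors {w1, w3, w4}; ◇p → □p there: w1:T, w3:T, w4:T. ✓
w1: no successors, so ◇(◇p → □p) fails. ✗
w2: successors {w5, w6}; ◇p → □p there: w5:T, w6:T. ✓
w3: no successors, so ◇(◇p → □p) fails. ✗
w4: successors {w1, w5}; ◇p → □p there: w1:T, w5:T. ✓
w5: no successors, so ◇(◇p → □p) fails. ✗
w6: successors {w5}; ◇p → □p there: w5:T. ✓
— 4 worlds.
For ¬□◇¬p ∧ p:
w0: ¬□◇¬p is T, p is T. ✓
w1: ¬□◇¬p is F, p is F. ✗
w2: ¬□◇¬p is T, p is T. ✓
w3: ¬□◇¬p is F, p is T. ✗
w4: ¬□◇¬p is T, p is F. ✗
w5: ¬□◇¬p is F, p is F. ✗
w6: ¬□◇¬p is T, p is F. ✗
— 2 worlds.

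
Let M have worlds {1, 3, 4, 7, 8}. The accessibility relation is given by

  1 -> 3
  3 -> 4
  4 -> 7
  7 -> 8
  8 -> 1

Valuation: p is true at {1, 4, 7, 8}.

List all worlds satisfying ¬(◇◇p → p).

{3}

1: ◇◇p → p is T. ✗
3: ◇◇p → p is F. ✓
4: ◇◇p → p is T. ✗
7: ◇◇p → p is T. ✗
8: ◇◇p → p is T. ✗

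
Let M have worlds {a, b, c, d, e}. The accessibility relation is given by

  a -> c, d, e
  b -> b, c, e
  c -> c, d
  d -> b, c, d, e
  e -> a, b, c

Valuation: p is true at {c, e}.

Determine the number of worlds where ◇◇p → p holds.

2

a: ◇◇p is T, p is F. ✗
b: ◇◇p is T, p is F. ✗
c: ◇◇p is T, p is T. ✓
d: ◇◇p is T, p is F. ✗
e: ◇◇p is T, p is T. ✓
Satisfying worlds: {c, e}.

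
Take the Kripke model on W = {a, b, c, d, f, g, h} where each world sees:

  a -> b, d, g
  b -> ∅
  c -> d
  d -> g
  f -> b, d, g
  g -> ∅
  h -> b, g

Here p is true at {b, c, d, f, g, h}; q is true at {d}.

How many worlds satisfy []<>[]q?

a: successors {b, d, g}; <>[]q there: b:F, d:T, g:F. ✗
b: no successors, so []<>[]q holds vacuously. ✓
c: successors {d}; <>[]q there: d:T. ✓
d: successors {g}; <>[]q there: g:F. ✗
f: successors {b, d, g}; <>[]q there: b:F, d:T, g:F. ✗
g: no successors, so []<>[]q holds vacuously. ✓
h: successors {b, g}; <>[]q there: b:F, g:F. ✗
Satisfying worlds: {b, c, g}.

3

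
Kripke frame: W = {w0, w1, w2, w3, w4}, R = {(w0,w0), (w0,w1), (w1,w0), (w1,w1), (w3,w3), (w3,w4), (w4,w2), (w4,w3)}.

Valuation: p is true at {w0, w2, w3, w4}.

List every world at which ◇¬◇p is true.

w0: successors {w0, w1}; ¬◇p there: w0:F, w1:F. ✗
w1: successors {w0, w1}; ¬◇p there: w0:F, w1:F. ✗
w2: no successors, so ◇¬◇p fails. ✗
w3: successors {w3, w4}; ¬◇p there: w3:F, w4:F. ✗
w4: successors {w2, w3}; ¬◇p there: w2:T, w3:F. ✓

{w4}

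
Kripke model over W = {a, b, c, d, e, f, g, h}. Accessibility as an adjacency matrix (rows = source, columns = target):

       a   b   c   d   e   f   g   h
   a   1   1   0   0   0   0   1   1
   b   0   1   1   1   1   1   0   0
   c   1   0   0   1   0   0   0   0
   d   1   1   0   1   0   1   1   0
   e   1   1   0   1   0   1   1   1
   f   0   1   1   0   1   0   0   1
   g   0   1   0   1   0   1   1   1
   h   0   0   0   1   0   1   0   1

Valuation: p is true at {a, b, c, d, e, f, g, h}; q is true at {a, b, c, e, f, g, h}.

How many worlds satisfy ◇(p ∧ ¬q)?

6

a: successors {a, b, g, h}; p ∧ ¬q there: a:F, b:F, g:F, h:F. ✗
b: successors {b, c, d, e, f}; p ∧ ¬q there: b:F, c:F, d:T, e:F, f:F. ✓
c: successors {a, d}; p ∧ ¬q there: a:F, d:T. ✓
d: successors {a, b, d, f, g}; p ∧ ¬q there: a:F, b:F, d:T, f:F, g:F. ✓
e: successors {a, b, d, f, g, h}; p ∧ ¬q there: a:F, b:F, d:T, f:F, g:F, h:F. ✓
f: successors {b, c, e, h}; p ∧ ¬q there: b:F, c:F, e:F, h:F. ✗
g: successors {b, d, f, g, h}; p ∧ ¬q there: b:F, d:T, f:F, g:F, h:F. ✓
h: successors {d, f, h}; p ∧ ¬q there: d:T, f:F, h:F. ✓
Satisfying worlds: {b, c, d, e, g, h}.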